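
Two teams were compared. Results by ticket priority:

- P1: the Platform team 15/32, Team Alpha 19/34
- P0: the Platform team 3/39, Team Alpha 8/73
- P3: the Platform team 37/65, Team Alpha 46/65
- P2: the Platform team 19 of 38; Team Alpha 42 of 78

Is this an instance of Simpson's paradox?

No

P1: the Platform team 15/32 = 46.9%, Team Alpha 19/34 = 55.9% → Team Alpha
P0: the Platform team 3/39 = 7.7%, Team Alpha 8/73 = 11.0% → Team Alpha
P3: the Platform team 37/65 = 56.9%, Team Alpha 46/65 = 70.8% → Team Alpha
P2: the Platform team 19/38 = 50.0%, Team Alpha 42/78 = 53.8% → Team Alpha
Overall: the Platform team 74/174 = 42.5%, Team Alpha 115/250 = 46.0% → Team Alpha
Team Alpha wins overall and in every ticket group — no reversal.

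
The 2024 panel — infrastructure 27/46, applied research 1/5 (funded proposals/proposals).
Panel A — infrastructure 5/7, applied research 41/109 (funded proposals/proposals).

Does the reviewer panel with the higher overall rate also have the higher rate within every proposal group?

Infrastructure: the 2024 panel 27/46 = 58.7%, Panel A 5/7 = 71.4% → Panel A
Applied research: the 2024 panel 1/5 = 20.0%, Panel A 41/109 = 37.6% → Panel A
Overall: the 2024 panel 28/51 = 54.9%, Panel A 46/116 = 39.7% → the 2024 panel
Panel A wins each proposal group but the 2024 panel wins overall — the comparison reverses. Panel A's proposals skew toward applied research, which has a lower base rate.

No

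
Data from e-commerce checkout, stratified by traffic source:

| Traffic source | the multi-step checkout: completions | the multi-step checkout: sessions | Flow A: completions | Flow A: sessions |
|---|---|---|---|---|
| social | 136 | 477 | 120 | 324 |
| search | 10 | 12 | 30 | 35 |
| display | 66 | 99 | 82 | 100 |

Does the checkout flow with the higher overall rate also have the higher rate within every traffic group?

Yes

Social: the multi-step checkout 136/477 = 28.5%, Flow A 120/324 = 37.0% → Flow A
Search: the multi-step checkout 10/12 = 83.3%, Flow A 30/35 = 85.7% → Flow A
Display: the multi-step checkout 66/99 = 66.7%, Flow A 82/100 = 82.0% → Flow A
Overall: the multi-step checkout 212/588 = 36.1%, Flow A 232/459 = 50.5% → Flow A
Flow A wins overall and in every traffic group — no reversal.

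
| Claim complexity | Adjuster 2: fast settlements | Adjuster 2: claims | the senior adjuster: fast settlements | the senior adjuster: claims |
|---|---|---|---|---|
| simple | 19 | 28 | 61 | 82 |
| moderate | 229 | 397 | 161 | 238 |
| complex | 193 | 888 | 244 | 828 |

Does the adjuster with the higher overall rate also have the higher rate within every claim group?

Simple: Adjuster 2 19/28 = 67.9%, the senior adjuster 61/82 = 74.4% → the senior adjuster
Moderate: Adjuster 2 229/397 = 57.7%, the senior adjuster 161/238 = 67.6% → the senior adjuster
Complex: Adjuster 2 193/888 = 21.7%, the senior adjuster 244/828 = 29.5% → the senior adjuster
Overall: Adjuster 2 441/1313 = 33.6%, the senior adjuster 466/1148 = 40.6% → the senior adjuster
The senior adjuster wins overall and in every claim group — no reversal.

Yes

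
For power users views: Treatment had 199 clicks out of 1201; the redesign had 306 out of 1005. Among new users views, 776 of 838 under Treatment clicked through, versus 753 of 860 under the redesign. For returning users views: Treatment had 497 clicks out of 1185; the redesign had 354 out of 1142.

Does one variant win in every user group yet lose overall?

No

Power users: Treatment 199/1201 = 16.6%, the redesign 306/1005 = 30.4% → the redesign
New users: Treatment 776/838 = 92.6%, the redesign 753/860 = 87.6% → Treatment
Returning users: Treatment 497/1185 = 41.9%, the redesign 354/1142 = 31.0% → Treatment
Overall: Treatment 1472/3224 = 45.7%, the redesign 1413/3007 = 47.0% → the redesign
Neither sweeps: Treatment wins 2 of 3 groups, the redesign wins 1. The redesign wins overall but not every group — no Simpson reversal.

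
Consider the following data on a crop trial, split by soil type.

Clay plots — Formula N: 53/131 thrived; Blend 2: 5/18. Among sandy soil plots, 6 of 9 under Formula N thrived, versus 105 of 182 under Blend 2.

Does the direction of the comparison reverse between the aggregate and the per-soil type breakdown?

Yes

Clay: Formula N 53/131 = 40.5%, Blend 2 5/18 = 27.8% → Formula N
Sandy soil: Formula N 6/9 = 66.7%, Blend 2 105/182 = 57.7% → Formula N
Overall: Formula N 59/140 = 42.1%, Blend 2 110/200 = 55.0% → Blend 2
Formula N wins each soil group but Blend 2 wins overall — the comparison reverses. Formula N's plots skew toward clay, which has a lower base rate.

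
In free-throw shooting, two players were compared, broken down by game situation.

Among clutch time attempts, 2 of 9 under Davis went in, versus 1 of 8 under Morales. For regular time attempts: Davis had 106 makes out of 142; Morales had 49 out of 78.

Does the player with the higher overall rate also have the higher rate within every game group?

Clutch time: Davis 2/9 = 22.2%, Morales 1/8 = 12.5% → Davis
Regular time: Davis 106/142 = 74.6%, Morales 49/78 = 62.8% → Davis
Overall: Davis 108/151 = 71.5%, Morales 50/86 = 58.1% → Davis
Davis wins overall and in every game group — no reversal.

Yes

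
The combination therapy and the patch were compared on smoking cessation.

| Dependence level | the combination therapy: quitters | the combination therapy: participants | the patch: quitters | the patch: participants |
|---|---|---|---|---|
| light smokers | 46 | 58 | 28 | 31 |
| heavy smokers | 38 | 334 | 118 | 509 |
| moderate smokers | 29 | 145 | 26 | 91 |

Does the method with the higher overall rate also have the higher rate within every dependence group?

Light smokers: the combination therapy 46/58 = 79.3%, the patch 28/31 = 90.3% → the patch
Heavy smokers: the combination therapy 38/334 = 11.4%, the patch 118/509 = 23.2% → the patch
Moderate smokers: the combination therapy 29/145 = 20.0%, the patch 26/91 = 28.6% → the patch
Overall: the combination therapy 113/537 = 21.0%, the patch 172/631 = 27.3% → the patch
The patch wins overall and in every dependence group — no reversal.

Yes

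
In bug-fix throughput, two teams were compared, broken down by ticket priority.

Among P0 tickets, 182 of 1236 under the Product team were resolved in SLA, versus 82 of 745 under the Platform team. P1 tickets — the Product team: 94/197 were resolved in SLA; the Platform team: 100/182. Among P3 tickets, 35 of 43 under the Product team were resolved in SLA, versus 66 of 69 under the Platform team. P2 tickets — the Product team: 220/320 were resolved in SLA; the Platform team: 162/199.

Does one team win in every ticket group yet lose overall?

No

P0: the Product team 182/1236 = 14.7%, the Platform team 82/745 = 11.0% → the Product team
P1: the Product team 94/197 = 47.7%, the Platform team 100/182 = 54.9% → the Platform team
P3: the Product team 35/43 = 81.4%, the Platform team 66/69 = 95.7% → the Platform team
P2: the Product team 220/320 = 68.8%, the Platform team 162/199 = 81.4% → the Platform team
Overall: the Product team 531/1796 = 29.6%, the Platform team 410/1195 = 34.3% → the Platform team
Neither sweeps: the Product team wins 1 of 4 groups, the Platform team wins 3. The Platform team wins overall but not every group — no Simpson reversal.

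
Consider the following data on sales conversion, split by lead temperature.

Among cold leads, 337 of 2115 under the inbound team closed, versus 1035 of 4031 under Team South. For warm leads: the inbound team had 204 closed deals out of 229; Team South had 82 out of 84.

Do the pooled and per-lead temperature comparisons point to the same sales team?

Cold: the inbound team 337/2115 = 15.9%, Team South 1035/4031 = 25.7% → Team South
Warm: the inbound team 204/229 = 89.1%, Team South 82/84 = 97.6% → Team South
Overall: the inbound team 541/2344 = 23.1%, Team South 1117/4115 = 27.1% → Team South
Team South wins overall and in every lead group — no reversal.

Yes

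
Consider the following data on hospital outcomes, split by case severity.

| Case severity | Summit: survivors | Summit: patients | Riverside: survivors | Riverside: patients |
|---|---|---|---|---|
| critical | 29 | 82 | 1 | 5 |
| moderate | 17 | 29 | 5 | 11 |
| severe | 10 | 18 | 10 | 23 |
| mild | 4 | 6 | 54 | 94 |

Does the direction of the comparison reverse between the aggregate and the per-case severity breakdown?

Yes

Critical: Summit 29/82 = 35.4%, Riverside 1/5 = 20.0% → Summit
Moderate: Summit 17/29 = 58.6%, Riverside 5/11 = 45.5% → Summit
Severe: Summit 10/18 = 55.6%, Riverside 10/23 = 43.5% → Summit
Mild: Summit 4/6 = 66.7%, Riverside 54/94 = 57.4% → Summit
Overall: Summit 60/135 = 44.4%, Riverside 70/133 = 52.6% → Riverside
Summit wins each case group but Riverside wins overall — the comparison reverses. Summit's patients skew toward critical, which has a lower base rate.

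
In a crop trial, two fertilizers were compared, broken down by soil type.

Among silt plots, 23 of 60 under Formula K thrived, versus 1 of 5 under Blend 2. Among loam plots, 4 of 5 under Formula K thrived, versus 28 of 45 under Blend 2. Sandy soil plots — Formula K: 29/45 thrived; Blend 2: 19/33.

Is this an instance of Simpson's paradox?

Yes

Silt: Formula K 23/60 = 38.3%, Blend 2 1/5 = 20.0% → Formula K
Loam: Formula K 4/5 = 80.0%, Blend 2 28/45 = 62.2% → Formula K
Sandy soil: Formula K 29/45 = 64.4%, Blend 2 19/33 = 57.6% → Formula K
Overall: Formula K 56/110 = 50.9%, Blend 2 48/83 = 57.8% → Blend 2
Formula K wins each soil group but Blend 2 wins overall — the comparison reverses. Formula K's plots skew toward silt, which has a lower base rate.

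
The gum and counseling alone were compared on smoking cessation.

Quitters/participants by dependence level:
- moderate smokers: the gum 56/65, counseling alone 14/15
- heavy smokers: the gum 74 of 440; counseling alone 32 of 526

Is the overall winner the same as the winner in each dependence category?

Moderate smokers: the gum 56/65 = 86.2%, counseling alone 14/15 = 93.3% → counseling alone
Heavy smokers: the gum 74/440 = 16.8%, counseling alone 32/526 = 6.1% → the gum
Overall: the gum 130/505 = 25.7%, counseling alone 46/541 = 8.5% → the gum
Neither sweeps: the gum wins 1 of 2 groups, counseling alone wins 1. The gum wins overall but not every group — no Simpson reversal.

No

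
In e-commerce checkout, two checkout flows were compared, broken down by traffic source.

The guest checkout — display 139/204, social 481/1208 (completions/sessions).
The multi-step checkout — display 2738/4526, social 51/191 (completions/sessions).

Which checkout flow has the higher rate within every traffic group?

Display: the guest checkout 139/204 = 68.1%, the multi-step checkout 2738/4526 = 60.5% → the guest checkout
Social: the guest checkout 481/1208 = 39.8%, the multi-step checkout 51/191 = 26.7% → the guest checkout
The guest checkout has the higher rate in both groups.

the guest checkout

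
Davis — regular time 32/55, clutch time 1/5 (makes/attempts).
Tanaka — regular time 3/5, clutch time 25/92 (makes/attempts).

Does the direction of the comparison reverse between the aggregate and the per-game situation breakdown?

Yes

Regular time: Davis 32/55 = 58.2%, Tanaka 3/5 = 60.0% → Tanaka
Clutch time: Davis 1/5 = 20.0%, Tanaka 25/92 = 27.2% → Tanaka
Overall: Davis 33/60 = 55.0%, Tanaka 28/97 = 28.9% → Davis
Tanaka wins each game group but Davis wins overall — the comparison reverses. Tanaka's attempts skew toward clutch time, which has a lower base rate.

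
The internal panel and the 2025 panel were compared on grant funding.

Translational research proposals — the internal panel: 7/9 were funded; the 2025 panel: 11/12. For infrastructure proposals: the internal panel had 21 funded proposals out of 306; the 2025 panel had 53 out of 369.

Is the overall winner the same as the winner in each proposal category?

Translational research: the internal panel 7/9 = 77.8%, the 2025 panel 11/12 = 91.7% → the 2025 panel
Infrastructure: the internal panel 21/306 = 6.9%, the 2025 panel 53/369 = 14.4% → the 2025 panel
Overall: the internal panel 28/315 = 8.9%, the 2025 panel 64/381 = 16.8% → the 2025 panel
The 2025 panel wins overall and in every proposal group — no reversal.

Yes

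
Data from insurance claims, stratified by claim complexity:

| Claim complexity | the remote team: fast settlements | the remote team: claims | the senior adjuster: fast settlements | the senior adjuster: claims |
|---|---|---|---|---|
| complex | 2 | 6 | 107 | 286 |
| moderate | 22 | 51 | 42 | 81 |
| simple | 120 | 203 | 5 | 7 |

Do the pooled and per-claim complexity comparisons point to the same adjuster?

No

Complex: the remote team 2/6 = 33.3%, the senior adjuster 107/286 = 37.4% → the senior adjuster
Moderate: the remote team 22/51 = 43.1%, the senior adjuster 42/81 = 51.9% → the senior adjuster
Simple: the remote team 120/203 = 59.1%, the senior adjuster 5/7 = 71.4% → the senior adjuster
Overall: the remote team 144/260 = 55.4%, the senior adjuster 154/374 = 41.2% → the remote team
The senior adjuster wins each claim group but the remote team wins overall — the comparison reverses. The senior adjuster's claims skew toward complex, which has a lower base rate.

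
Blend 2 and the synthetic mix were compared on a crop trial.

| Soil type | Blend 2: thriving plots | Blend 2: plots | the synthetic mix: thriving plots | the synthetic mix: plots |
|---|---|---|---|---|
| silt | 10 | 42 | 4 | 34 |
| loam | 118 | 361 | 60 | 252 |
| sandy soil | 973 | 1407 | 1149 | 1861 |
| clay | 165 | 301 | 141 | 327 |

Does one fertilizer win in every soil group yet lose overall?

No

Silt: Blend 2 10/42 = 23.8%, the synthetic mix 4/34 = 11.8% → Blend 2
Loam: Blend 2 118/361 = 32.7%, the synthetic mix 60/252 = 23.8% → Blend 2
Sandy soil: Blend 2 973/1407 = 69.2%, the synthetic mix 1149/1861 = 61.7% → Blend 2
Clay: Blend 2 165/301 = 54.8%, the synthetic mix 141/327 = 43.1% → Blend 2
Overall: Blend 2 1266/2111 = 60.0%, the synthetic mix 1354/2474 = 54.7% → Blend 2
Blend 2 wins overall and in every soil group — no reversal.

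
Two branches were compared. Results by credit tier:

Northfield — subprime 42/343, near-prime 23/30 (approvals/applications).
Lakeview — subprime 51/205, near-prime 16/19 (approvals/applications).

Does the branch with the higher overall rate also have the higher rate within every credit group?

Yes

Subprime: Northfield 42/343 = 12.2%, Lakeview 51/205 = 24.9% → Lakeview
Near-prime: Northfield 23/30 = 76.7%, Lakeview 16/19 = 84.2% → Lakeview
Overall: Northfield 65/373 = 17.4%, Lakeview 67/224 = 29.9% → Lakeview
Lakeview wins overall and in every credit group — no reversal.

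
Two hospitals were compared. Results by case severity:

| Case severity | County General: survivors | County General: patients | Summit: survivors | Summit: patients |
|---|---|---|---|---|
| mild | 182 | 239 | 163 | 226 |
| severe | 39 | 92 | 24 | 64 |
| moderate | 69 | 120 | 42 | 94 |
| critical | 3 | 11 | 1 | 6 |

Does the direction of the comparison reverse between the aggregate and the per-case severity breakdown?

Mild: County General 182/239 = 76.2%, Summit 163/226 = 72.1% → County General
Severe: County General 39/92 = 42.4%, Summit 24/64 = 37.5% → County General
Moderate: County General 69/120 = 57.5%, Summit 42/94 = 44.7% → County General
Critical: County General 3/11 = 27.3%, Summit 1/6 = 16.7% → County General
Overall: County General 293/462 = 63.4%, Summit 230/390 = 59.0% → County General
County General wins overall and in every case group — no reversal.

No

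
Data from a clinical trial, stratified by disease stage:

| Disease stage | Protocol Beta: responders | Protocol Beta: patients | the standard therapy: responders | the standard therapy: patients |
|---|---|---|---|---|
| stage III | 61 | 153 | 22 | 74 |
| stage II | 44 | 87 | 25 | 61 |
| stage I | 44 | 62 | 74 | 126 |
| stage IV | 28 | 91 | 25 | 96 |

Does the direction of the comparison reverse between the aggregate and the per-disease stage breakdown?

Stage III: Protocol Beta 61/153 = 39.9%, the standard therapy 22/74 = 29.7% → Protocol Beta
Stage II: Protocol Beta 44/87 = 50.6%, the standard therapy 25/61 = 41.0% → Protocol Beta
Stage I: Protocol Beta 44/62 = 71.0%, the standard therapy 74/126 = 58.7% → Protocol Beta
Stage IV: Protocol Beta 28/91 = 30.8%, the standard therapy 25/96 = 26.0% → Protocol Beta
Overall: Protocol Beta 177/393 = 45.0%, the standard therapy 146/357 = 40.9% → Protocol Beta
Protocol Beta wins overall and in every disease group — no reversal.

No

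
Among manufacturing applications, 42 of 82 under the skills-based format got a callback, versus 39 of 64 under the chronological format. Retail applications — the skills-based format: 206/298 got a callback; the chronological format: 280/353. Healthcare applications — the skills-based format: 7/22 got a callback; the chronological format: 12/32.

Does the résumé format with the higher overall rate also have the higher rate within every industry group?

Manufacturing: the skills-based format 42/82 = 51.2%, the chronological format 39/64 = 60.9% → the chronological format
Retail: the skills-based format 206/298 = 69.1%, the chronological format 280/353 = 79.3% → the chronological format
Healthcare: the skills-based format 7/22 = 31.8%, the chronological format 12/32 = 37.5% → the chronological format
Overall: the skills-based format 255/402 = 63.4%, the chronological format 331/449 = 73.7% → the chronological format
The chronological format wins overall and in every industry group — no reversal.

Yes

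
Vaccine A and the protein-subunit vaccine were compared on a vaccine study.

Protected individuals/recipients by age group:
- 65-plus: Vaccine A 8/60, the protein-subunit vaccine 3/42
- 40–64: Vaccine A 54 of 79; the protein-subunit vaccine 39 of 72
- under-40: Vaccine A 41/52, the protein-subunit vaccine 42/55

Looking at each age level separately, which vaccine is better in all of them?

Vaccine A

65-plus: Vaccine A 8/60 = 13.3%, the protein-subunit vaccine 3/42 = 7.1% → Vaccine A
40–64: Vaccine A 54/79 = 68.4%, the protein-subunit vaccine 39/72 = 54.2% → Vaccine A
Under-40: Vaccine A 41/52 = 78.8%, the protein-subunit vaccine 42/55 = 76.4% → Vaccine A
Vaccine A has the higher rate in all 3 groups.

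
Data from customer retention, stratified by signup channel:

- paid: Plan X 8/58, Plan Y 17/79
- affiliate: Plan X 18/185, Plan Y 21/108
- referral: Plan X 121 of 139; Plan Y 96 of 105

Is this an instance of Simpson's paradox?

Paid: Plan X 8/58 = 13.8%, Plan Y 17/79 = 21.5% → Plan Y
Affiliate: Plan X 18/185 = 9.7%, Plan Y 21/108 = 19.4% → Plan Y
Referral: Plan X 121/139 = 87.1%, Plan Y 96/105 = 91.4% → Plan Y
Overall: Plan X 147/382 = 38.5%, Plan Y 134/292 = 45.9% → Plan Y
Plan Y wins overall and in every signup group — no reversal.

No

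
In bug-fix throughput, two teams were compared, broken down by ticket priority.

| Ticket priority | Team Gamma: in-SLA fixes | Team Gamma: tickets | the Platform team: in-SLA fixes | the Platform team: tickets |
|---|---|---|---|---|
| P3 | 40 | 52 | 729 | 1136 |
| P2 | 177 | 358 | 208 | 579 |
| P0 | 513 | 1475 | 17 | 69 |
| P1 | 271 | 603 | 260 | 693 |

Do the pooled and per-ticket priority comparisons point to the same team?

P3: Team Gamma 40/52 = 76.9%, the Platform team 729/1136 = 64.2% → Team Gamma
P2: Team Gamma 177/358 = 49.4%, the Platform team 208/579 = 35.9% → Team Gamma
P0: Team Gamma 513/1475 = 34.8%, the Platform team 17/69 = 24.6% → Team Gamma
P1: Team Gamma 271/603 = 44.9%, the Platform team 260/693 = 37.5% → Team Gamma
Overall: Team Gamma 1001/2488 = 40.2%, the Platform team 1214/2477 = 49.0% → the Platform team
Team Gamma wins each ticket group but the Platform team wins overall — the comparison reverses. Team Gamma's tickets skew toward P0, which has a lower base rate.

No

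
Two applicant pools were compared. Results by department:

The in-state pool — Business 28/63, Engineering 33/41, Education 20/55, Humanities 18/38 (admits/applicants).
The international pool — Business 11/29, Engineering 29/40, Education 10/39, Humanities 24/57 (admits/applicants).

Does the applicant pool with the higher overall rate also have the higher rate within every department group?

Yes

Business: the in-state pool 28/63 = 44.4%, the international pool 11/29 = 37.9% → the in-state pool
Engineering: the in-state pool 33/41 = 80.5%, the international pool 29/40 = 72.5% → the in-state pool
Education: the in-state pool 20/55 = 36.4%, the international pool 10/39 = 25.6% → the in-state pool
Humanities: the in-state pool 18/38 = 47.4%, the international pool 24/57 = 42.1% → the in-state pool
Overall: the in-state pool 99/197 = 50.3%, the international pool 74/165 = 44.8% → the in-state pool
The in-state pool wins overall and in every department group — no reversal.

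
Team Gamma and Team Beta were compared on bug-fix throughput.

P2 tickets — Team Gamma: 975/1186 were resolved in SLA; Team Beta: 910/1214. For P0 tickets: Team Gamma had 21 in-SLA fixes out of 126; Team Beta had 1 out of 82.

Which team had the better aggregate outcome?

Team Gamma

P2: Team Gamma 975/1186 = 82.2%, Team Beta 910/1214 = 75.0% → Team Gamma
P0: Team Gamma 21/126 = 16.7%, Team Beta 1/82 = 1.2% → Team Gamma
Overall: Team Gamma 996/1312 = 75.9%, Team Beta 911/1296 = 70.3% → Team Gamma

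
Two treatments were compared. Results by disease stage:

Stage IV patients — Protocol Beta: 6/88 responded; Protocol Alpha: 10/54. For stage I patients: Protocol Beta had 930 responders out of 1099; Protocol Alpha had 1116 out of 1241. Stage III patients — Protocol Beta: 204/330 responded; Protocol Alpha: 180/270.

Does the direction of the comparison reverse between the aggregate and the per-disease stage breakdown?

No

Stage IV: Protocol Beta 6/88 = 6.8%, Protocol Alpha 10/54 = 18.5% → Protocol Alpha
Stage I: Protocol Beta 930/1099 = 84.6%, Protocol Alpha 1116/1241 = 89.9% → Protocol Alpha
Stage III: Protocol Beta 204/330 = 61.8%, Protocol Alpha 180/270 = 66.7% → Protocol Alpha
Overall: Protocol Beta 1140/1517 = 75.1%, Protocol Alpha 1306/1565 = 83.5% → Protocol Alpha
Protocol Alpha wins overall and in every disease group — no reversal.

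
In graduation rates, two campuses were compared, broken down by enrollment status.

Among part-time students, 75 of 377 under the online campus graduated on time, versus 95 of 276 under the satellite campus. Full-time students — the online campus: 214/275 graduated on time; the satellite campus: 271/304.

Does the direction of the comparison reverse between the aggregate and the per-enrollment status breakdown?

No

Part-time: the online campus 75/377 = 19.9%, the satellite campus 95/276 = 34.4% → the satellite campus
Full-time: the online campus 214/275 = 77.8%, the satellite campus 271/304 = 89.1% → the satellite campus
Overall: the online campus 289/652 = 44.3%, the satellite campus 366/580 = 63.1% → the satellite campus
The satellite campus wins overall and in every enrollment group — no reversal.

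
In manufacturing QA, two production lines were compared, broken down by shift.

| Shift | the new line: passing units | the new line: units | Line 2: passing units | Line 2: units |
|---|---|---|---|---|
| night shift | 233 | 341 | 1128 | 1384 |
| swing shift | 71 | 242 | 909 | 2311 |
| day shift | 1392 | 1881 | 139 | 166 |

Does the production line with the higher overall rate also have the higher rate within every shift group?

No

Night shift: the new line 233/341 = 68.3%, Line 2 1128/1384 = 81.5% → Line 2
Swing shift: the new line 71/242 = 29.3%, Line 2 909/2311 = 39.3% → Line 2
Day shift: the new line 1392/1881 = 74.0%, Line 2 139/166 = 83.7% → Line 2
Overall: the new line 1696/2464 = 68.8%, Line 2 2176/3861 = 56.4% → the new line
Line 2 wins each shift group but the new line wins overall — the comparison reverses. Line 2's units skew toward swing shift, which has a lower base rate.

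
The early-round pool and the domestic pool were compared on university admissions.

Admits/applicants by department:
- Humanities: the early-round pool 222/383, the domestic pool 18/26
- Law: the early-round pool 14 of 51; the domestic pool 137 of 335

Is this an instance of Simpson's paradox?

Yes

Humanities: the early-round pool 222/383 = 58.0%, the domestic pool 18/26 = 69.2% → the domestic pool
Law: the early-round pool 14/51 = 27.5%, the domestic pool 137/335 = 40.9% → the domestic pool
Overall: the early-round pool 236/434 = 54.4%, the domestic pool 155/361 = 42.9% → the early-round pool
The domestic pool wins each department group but the early-round pool wins overall — the comparison reverses. The domestic pool's applicants skew toward Law, which has a lower base rate.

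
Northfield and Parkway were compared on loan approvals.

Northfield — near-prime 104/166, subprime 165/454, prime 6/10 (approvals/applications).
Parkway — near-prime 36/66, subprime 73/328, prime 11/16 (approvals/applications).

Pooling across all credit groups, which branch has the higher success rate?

Near-prime: Northfield 104/166 = 62.7%, Parkway 36/66 = 54.5% → Northfield
Subprime: Northfield 165/454 = 36.3%, Parkway 73/328 = 22.3% → Northfield
Prime: Northfield 6/10 = 60.0%, Parkway 11/16 = 68.8% → Parkway
Overall: Northfield 275/630 = 43.7%, Parkway 120/410 = 29.3% → Northfield
(Neither sweeps every credit group, but Northfield has the higher pooled rate.)

Northfield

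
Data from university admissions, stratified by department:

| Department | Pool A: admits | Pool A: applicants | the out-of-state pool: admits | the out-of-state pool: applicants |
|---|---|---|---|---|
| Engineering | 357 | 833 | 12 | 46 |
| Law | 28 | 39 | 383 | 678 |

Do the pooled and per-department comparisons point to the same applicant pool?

No

Engineering: Pool A 357/833 = 42.9%, the out-of-state pool 12/46 = 26.1% → Pool A
Law: Pool A 28/39 = 71.8%, the out-of-state pool 383/678 = 56.5% → Pool A
Overall: Pool A 385/872 = 44.2%, the out-of-state pool 395/724 = 54.6% → the out-of-state pool
Pool A wins each department group but the out-of-state pool wins overall — the comparison reverses. Pool A's applicants skew toward Engineering, which has a lower base rate.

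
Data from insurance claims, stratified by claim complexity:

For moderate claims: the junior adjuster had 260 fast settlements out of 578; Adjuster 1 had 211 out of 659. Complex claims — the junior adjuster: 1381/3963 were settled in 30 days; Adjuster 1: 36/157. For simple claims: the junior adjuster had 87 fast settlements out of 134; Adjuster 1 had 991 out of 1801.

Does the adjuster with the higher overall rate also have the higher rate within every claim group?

Moderate: the junior adjuster 260/578 = 45.0%, Adjuster 1 211/659 = 32.0% → the junior adjuster
Complex: the junior adjuster 1381/3963 = 34.8%, Adjuster 1 36/157 = 22.9% → the junior adjuster
Simple: the junior adjuster 87/134 = 64.9%, Adjuster 1 991/1801 = 55.0% → the junior adjuster
Overall: the junior adjuster 1728/4675 = 37.0%, Adjuster 1 1238/2617 = 47.3% → Adjuster 1
The junior adjuster wins each claim group but Adjuster 1 wins overall — the comparison reverses. The junior adjuster's claims skew toward complex, which has a lower base rate.

No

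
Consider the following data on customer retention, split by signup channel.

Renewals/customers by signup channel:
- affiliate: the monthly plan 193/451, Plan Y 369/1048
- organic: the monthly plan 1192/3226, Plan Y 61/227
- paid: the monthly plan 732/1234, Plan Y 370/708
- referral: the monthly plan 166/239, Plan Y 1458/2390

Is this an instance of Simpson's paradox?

Affiliate: the monthly plan 193/451 = 42.8%, Plan Y 369/1048 = 35.2% → the monthly plan
Organic: the monthly plan 1192/3226 = 36.9%, Plan Y 61/227 = 26.9% → the monthly plan
Paid: the monthly plan 732/1234 = 59.3%, Plan Y 370/708 = 52.3% → the monthly plan
Referral: the monthly plan 166/239 = 69.5%, Plan Y 1458/2390 = 61.0% → the monthly plan
Overall: the monthly plan 2283/5150 = 44.3%, Plan Y 2258/4373 = 51.6% → Plan Y
The monthly plan wins each signup group but Plan Y wins overall — the comparison reverses. The monthly plan's customers skew toward organic, which has a lower base rate.

Yes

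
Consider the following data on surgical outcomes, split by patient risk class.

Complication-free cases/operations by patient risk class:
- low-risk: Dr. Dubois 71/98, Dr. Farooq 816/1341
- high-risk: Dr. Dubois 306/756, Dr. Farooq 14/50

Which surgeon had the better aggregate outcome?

Dr. Farooq

Low-risk: Dr. Dubois 71/98 = 72.4%, Dr. Farooq 816/1341 = 60.9% → Dr. Dubois
High-risk: Dr. Dubois 306/756 = 40.5%, Dr. Farooq 14/50 = 28.0% → Dr. Dubois
Overall: Dr. Dubois 377/854 = 44.1%, Dr. Farooq 830/1391 = 59.7% → Dr. Farooq
(Dr. Dubois wins every patient risk group but Dr. Farooq wins overall — Dr. Dubois's operations skew toward the low-rate high-risk group.)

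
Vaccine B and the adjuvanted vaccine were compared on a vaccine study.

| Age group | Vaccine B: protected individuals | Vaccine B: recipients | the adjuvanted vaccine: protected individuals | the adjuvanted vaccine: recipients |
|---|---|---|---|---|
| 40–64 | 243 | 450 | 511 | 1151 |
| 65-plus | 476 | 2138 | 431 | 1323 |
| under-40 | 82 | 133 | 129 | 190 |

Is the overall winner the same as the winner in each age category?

40–64: Vaccine B 243/450 = 54.0%, the adjuvanted vaccine 511/1151 = 44.4% → Vaccine B
65-plus: Vaccine B 476/2138 = 22.3%, the adjuvanted vaccine 431/1323 = 32.6% → the adjuvanted vaccine
Under-40: Vaccine B 82/133 = 61.7%, the adjuvanted vaccine 129/190 = 67.9% → the adjuvanted vaccine
Overall: Vaccine B 801/2721 = 29.4%, the adjuvanted vaccine 1071/2664 = 40.2% → the adjuvanted vaccine
Neither sweeps: Vaccine B wins 1 of 3 groups, the adjuvanted vaccine wins 2. The adjuvanted vaccine wins overall but not every group — no Simpson reversal.

No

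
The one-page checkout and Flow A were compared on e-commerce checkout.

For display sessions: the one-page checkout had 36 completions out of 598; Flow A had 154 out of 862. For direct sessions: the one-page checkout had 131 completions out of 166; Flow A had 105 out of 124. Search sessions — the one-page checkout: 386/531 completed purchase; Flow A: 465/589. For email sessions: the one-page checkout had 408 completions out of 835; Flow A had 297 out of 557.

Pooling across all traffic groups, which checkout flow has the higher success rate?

Display: the one-page checkout 36/598 = 6.0%, Flow A 154/862 = 17.9% → Flow A
Direct: the one-page checkout 131/166 = 78.9%, Flow A 105/124 = 84.7% → Flow A
Search: the one-page checkout 386/531 = 72.7%, Flow A 465/589 = 78.9% → Flow A
Email: the one-page checkout 408/835 = 48.9%, Flow A 297/557 = 53.3% → Flow A
Overall: the one-page checkout 961/2130 = 45.1%, Flow A 1021/2132 = 47.9% → Flow A

Flow A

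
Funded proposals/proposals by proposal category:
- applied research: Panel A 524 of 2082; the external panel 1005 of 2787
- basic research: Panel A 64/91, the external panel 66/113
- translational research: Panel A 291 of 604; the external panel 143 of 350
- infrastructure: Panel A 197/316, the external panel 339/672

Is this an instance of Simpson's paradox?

No

Applied research: Panel A 524/2082 = 25.2%, the external panel 1005/2787 = 36.1% → the external panel
Basic research: Panel A 64/91 = 70.3%, the external panel 66/113 = 58.4% → Panel A
Translational research: Panel A 291/604 = 48.2%, the external panel 143/350 = 40.9% → Panel A
Infrastructure: Panel A 197/316 = 62.3%, the external panel 339/672 = 50.4% → Panel A
Overall: Panel A 1076/3093 = 34.8%, the external panel 1553/3922 = 39.6% → the external panel
Neither sweeps: Panel A wins 3 of 4 groups, the external panel wins 1. The external panel wins overall but not every group — no Simpson reversal.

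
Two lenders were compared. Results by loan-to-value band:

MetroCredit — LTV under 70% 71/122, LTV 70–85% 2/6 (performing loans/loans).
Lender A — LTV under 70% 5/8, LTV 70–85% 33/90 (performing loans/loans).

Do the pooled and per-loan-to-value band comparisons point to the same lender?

No

LTV under 70%: MetroCredit 71/122 = 58.2%, Lender A 5/8 = 62.5% → Lender A
LTV 70–85%: MetroCredit 2/6 = 33.3%, Lender A 33/90 = 36.7% → Lender A
Overall: MetroCredit 73/128 = 57.0%, Lender A 38/98 = 38.8% → MetroCredit
Lender A wins each loan-to-value group but MetroCredit wins overall — the comparison reverses. Lender A's loans skew toward LTV 70–85%, which has a lower base rate.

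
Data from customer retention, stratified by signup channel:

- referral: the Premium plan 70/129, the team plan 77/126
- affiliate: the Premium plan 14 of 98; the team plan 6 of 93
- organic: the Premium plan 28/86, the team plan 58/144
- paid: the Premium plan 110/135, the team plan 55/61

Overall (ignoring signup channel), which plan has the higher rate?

Referral: the Premium plan 70/129 = 54.3%, the team plan 77/126 = 61.1% → the team plan
Affiliate: the Premium plan 14/98 = 14.3%, the team plan 6/93 = 6.5% → the Premium plan
Organic: the Premium plan 28/86 = 32.6%, the team plan 58/144 = 40.3% → the team plan
Paid: the Premium plan 110/135 = 81.5%, the team plan 55/61 = 90.2% → the team plan
Overall: the Premium plan 222/448 = 49.6%, the team plan 196/424 = 46.2% → the Premium plan
(Neither sweeps every signup group, but the Premium plan has the higher pooled rate.)

the Premium plan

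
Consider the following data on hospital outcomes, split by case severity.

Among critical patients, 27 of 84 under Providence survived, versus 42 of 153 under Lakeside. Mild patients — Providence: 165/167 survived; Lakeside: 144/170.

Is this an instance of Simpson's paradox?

No

Critical: Providence 27/84 = 32.1%, Lakeside 42/153 = 27.5% → Providence
Mild: Providence 165/167 = 98.8%, Lakeside 144/170 = 84.7% → Providence
Overall: Providence 192/251 = 76.5%, Lakeside 186/323 = 57.6% → Providence
Providence wins overall and in every case group — no reversal.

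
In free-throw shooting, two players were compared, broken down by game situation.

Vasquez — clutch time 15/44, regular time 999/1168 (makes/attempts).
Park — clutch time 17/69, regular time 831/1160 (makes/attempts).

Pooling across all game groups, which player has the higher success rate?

Vasquez

Clutch time: Vasquez 15/44 = 34.1%, Park 17/69 = 24.6% → Vasquez
Regular time: Vasquez 999/1168 = 85.5%, Park 831/1160 = 71.6% → Vasquez
Overall: Vasquez 1014/1212 = 83.7%, Park 848/1229 = 69.0% → Vasquez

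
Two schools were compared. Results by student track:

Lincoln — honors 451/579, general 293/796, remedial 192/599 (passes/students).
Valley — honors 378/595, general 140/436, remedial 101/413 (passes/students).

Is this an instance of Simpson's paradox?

Honors: Lincoln 451/579 = 77.9%, Valley 378/595 = 63.5% → Lincoln
General: Lincoln 293/796 = 36.8%, Valley 140/436 = 32.1% → Lincoln
Remedial: Lincoln 192/599 = 32.1%, Valley 101/413 = 24.5% → Lincoln
Overall: Lincoln 936/1974 = 47.4%, Valley 619/1444 = 42.9% → Lincoln
Lincoln wins overall and in every student group — no reversal.

No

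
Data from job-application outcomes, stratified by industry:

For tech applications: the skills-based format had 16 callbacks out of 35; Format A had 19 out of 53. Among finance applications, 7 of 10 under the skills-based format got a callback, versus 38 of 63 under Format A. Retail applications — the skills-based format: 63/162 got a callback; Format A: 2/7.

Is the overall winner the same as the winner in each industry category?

No

Tech: the skills-based format 16/35 = 45.7%, Format A 19/53 = 35.8% → the skills-based format
Finance: the skills-based format 7/10 = 70.0%, Format A 38/63 = 60.3% → the skills-based format
Retail: the skills-based format 63/162 = 38.9%, Format A 2/7 = 28.6% → the skills-based format
Overall: the skills-based format 86/207 = 41.5%, Format A 59/123 = 48.0% → Format A
The skills-based format wins each industry group but Format A wins overall — the comparison reverses. The skills-based format's applications skew toward retail, which has a lower base rate.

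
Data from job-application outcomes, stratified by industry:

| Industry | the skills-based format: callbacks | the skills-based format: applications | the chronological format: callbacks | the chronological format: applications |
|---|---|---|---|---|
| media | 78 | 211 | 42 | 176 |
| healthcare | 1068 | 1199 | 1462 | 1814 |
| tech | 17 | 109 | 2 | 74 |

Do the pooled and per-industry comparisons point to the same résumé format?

Media: the skills-based format 78/211 = 37.0%, the chronological format 42/176 = 23.9% → the skills-based format
Healthcare: the skills-based format 1068/1199 = 89.1%, the chronological format 1462/1814 = 80.6% → the skills-based format
Tech: the skills-based format 17/109 = 15.6%, the chronological format 2/74 = 2.7% → the skills-based format
Overall: the skills-based format 1163/1519 = 76.6%, the chronological format 1506/2064 = 73.0% → the skills-based format
The skills-based format wins overall and in every industry group — no reversal.

Yes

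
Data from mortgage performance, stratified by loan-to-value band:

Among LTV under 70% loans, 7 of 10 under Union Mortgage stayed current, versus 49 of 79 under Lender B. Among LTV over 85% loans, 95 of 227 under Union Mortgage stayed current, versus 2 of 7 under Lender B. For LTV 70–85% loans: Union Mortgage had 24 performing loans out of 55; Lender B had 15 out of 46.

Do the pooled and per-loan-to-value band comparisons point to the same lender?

LTV under 70%: Union Mortgage 7/10 = 70.0%, Lender B 49/79 = 62.0% → Union Mortgage
LTV over 85%: Union Mortgage 95/227 = 41.9%, Lender B 2/7 = 28.6% → Union Mortgage
LTV 70–85%: Union Mortgage 24/55 = 43.6%, Lender B 15/46 = 32.6% → Union Mortgage
Overall: Union Mortgage 126/292 = 43.2%, Lender B 66/132 = 50.0% → Lender B
Union Mortgage wins each loan-to-value group but Lender B wins overall — the comparison reverses. Union Mortgage's loans skew toward LTV over 85%, which has a lower base rate.

No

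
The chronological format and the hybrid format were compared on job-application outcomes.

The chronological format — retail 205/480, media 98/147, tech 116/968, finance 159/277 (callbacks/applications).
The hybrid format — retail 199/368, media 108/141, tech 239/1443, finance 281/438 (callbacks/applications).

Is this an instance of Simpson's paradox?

Retail: the chronological format 205/480 = 42.7%, the hybrid format 199/368 = 54.1% → the hybrid format
Media: the chronological format 98/147 = 66.7%, the hybrid format 108/141 = 76.6% → the hybrid format
Tech: the chronological format 116/968 = 12.0%, the hybrid format 239/1443 = 16.6% → the hybrid format
Finance: the chronological format 159/277 = 57.4%, the hybrid format 281/438 = 64.2% → the hybrid format
Overall: the chronological format 578/1872 = 30.9%, the hybrid format 827/2390 = 34.6% → the hybrid format
The hybrid format wins overall and in every industry group — no reversal.

No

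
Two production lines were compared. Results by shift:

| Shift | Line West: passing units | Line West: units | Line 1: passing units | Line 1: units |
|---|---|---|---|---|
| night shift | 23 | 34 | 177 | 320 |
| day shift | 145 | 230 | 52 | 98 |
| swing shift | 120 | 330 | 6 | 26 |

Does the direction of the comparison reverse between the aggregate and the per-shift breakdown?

Yes

Night shift: Line West 23/34 = 67.6%, Line 1 177/320 = 55.3% → Line West
Day shift: Line West 145/230 = 63.0%, Line 1 52/98 = 53.1% → Line West
Swing shift: Line West 120/330 = 36.4%, Line 1 6/26 = 23.1% → Line West
Overall: Line West 288/594 = 48.5%, Line 1 235/444 = 52.9% → Line 1
Line West wins each shift group but Line 1 wins overall — the comparison reverses. Line West's units skew toward swing shift, which has a lower base rate.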